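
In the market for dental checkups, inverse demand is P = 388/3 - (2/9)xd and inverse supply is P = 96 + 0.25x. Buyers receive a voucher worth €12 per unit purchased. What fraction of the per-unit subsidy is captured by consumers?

Pre-subsidy: 388/3 - (2/9)x = 96 + 0.25x gives x* = 1200/17 and P* = 1932/17.
With the rebate, buyers effectively pay Pb = Ps − 12, where Ps is the price sellers receive.
On the curves, Pb = 388/3 - (2/9)x and Ps = 96 + 0.25x; the wedge Ps − Pb = 12 gives 96 + 0.25x − (388/3 - (2/9)x) = 12, so x' = 96.
Then Pb = 388/3 − (2/9)·96 = 108 and Ps = 96 + 0.25·96 = 120.
Buyers' price falls by P* − Pb = 1932/17 − 108 = 96/17; sellers' price rises by Ps − P* = 120 − 1932/17 = 108/17.
So consumers capture (96/17)/12 = 8/17 of each unit of subsidy.

Consumer share = 8/17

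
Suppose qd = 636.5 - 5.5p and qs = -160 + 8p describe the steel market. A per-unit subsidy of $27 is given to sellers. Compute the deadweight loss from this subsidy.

Deadweight loss = $1188

Pre-subsidy: 636.5 - 5.5p = -160 + 8p gives p* = 59, q* = 312.
With the subsidy, sellers receive ps = pb + 27 for each unit, where pb is the price buyers pay.
Supply in terms of pb becomes qs = -160 + 8(pb + 27) = 56 + 8pb. Setting this equal to demand: 636.5 - 5.5pb = 56 + 8pb, so pb = 43.
Sellers receive ps = 43 + 27 = 70; q' = 636.5 − 5.5·43 = 400.
The subsidy expands output by 400 − 312 = 88 past the efficient level; on those units the gap between marginal cost and willingness to pay runs from 0 up to 27.
DWL = ½ × 27 × 88 = 1188.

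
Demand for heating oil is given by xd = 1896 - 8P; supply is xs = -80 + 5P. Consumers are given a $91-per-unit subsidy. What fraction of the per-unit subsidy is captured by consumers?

Consumer share = 5/13

Pre-subsidy: 1896 - 8P = -80 + 5P gives P* = 152, x* = 680.
With the rebate, buyers effectively pay Pb = Ps − 91, where Ps is the price sellers receive.
Demand in terms of Ps becomes xd = 1896 − 8(Ps − 91) = 2624 - 8Ps. Setting this equal to supply: 2624 - 8Ps = -80 + 5Ps, so Ps = 208.
Buyers pay Pb = 208 − 91 = 117; x' = -80 + 5·208 = 960.
Buyers' price falls by P* − Pb = 152 − 117 = 35; sellers' price rises by Ps − P* = 208 − 152 = 56.
So consumers capture 35/91 = 5/13 of each unit of subsidy.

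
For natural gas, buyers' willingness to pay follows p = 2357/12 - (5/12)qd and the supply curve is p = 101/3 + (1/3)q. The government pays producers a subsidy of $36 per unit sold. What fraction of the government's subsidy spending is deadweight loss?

Pre-subsidy: 2357/12 - (5/12)q = 101/3 + (1/3)q gives q* = 217 and p* = 106.
With the subsidy, sellers receive ps = pb + 36 for each unit, where pb is the price buyers pay.
On the curves, pb = 2357/12 - (5/12)q and ps = 101/3 + (1/3)q; the wedge ps − pb = 36 gives 101/3 + (1/3)q − (2357/12 - (5/12)q) = 36, so q' = 265.
Then pb = 2357/12 − (5/12)·265 = 86 and ps = 101/3 + (1/3)·265 = 122.
ΔCS = ½(217 + 265)(106 − 86) = 4820; ΔPS = ½(217 + 265)(122 − 106) = 3856.
Government spending = 36 × 265 = 9540.
DWL = ½ × 36 × (265 − 217) = 864; fraction = 864 / 9540 = 24/265.

DWL / government spending = 24/265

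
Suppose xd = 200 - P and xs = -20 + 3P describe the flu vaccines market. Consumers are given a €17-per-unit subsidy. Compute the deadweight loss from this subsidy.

Deadweight loss = €108.375

Pre-subsidy: 200 - P = -20 + 3P gives P* = 55, x* = 145.
With the rebate, buyers effectively pay Pb = Ps − 17, where Ps is the price sellers receive.
Demand in terms of Ps becomes xd = 200 − 1(Ps − 17) = 217 - Ps. Setting this equal to supply: 217 - Ps = -20 + 3Ps, so Ps = 59.25.
Buyers pay Pb = 59.25 − 17 = 42.25; x' = -20 + 3·59.25 = 157.75.
The subsidy expands output by 157.75 − 145 = 12.75 past the efficient level; on those units the gap between marginal cost and willingness to pay runs from 0 up to 17.
DWL = ½ × 17 × 12.75 = 108.375.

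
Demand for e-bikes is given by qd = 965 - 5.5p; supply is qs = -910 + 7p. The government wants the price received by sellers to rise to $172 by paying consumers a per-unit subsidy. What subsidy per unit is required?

At a seller price of 172, quantity supplied is -910 + 7·172 = 294.
Buyers absorb 294 only when they pay pb with 965 − 5.5·pb = 294, i.e. pb = 122.
s = ps − pb = 172 − 122 = 50.

Required subsidy s = $50 per unit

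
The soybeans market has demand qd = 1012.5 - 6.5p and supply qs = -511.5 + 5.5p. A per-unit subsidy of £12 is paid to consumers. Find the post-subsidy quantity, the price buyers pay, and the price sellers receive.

Pre-subsidy: 1012.5 - 6.5p = -511.5 + 5.5p gives p* = 127, q* = 187.
With the rebate, buyers effectively pay pb = ps − 12, where ps is the price sellers receive.
Demand in terms of ps becomes qd = 1012.5 − 6.5(ps − 12) = 1090.5 - 6.5ps. Setting this equal to supply: 1090.5 - 6.5ps = -511.5 + 5.5ps, so ps = 133.5.
Buyers pay pb = 133.5 − 12 = 121.5; q' = -511.5 + 5.5·133.5 = 222.75.

q' = 222.75; buyers pay £121.5; sellers receive £133.5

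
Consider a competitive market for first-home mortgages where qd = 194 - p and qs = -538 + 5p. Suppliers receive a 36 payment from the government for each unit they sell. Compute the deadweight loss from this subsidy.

Pre-subsidy: 194 - p = -538 + 5p gives p* = 122, q* = 72.
With the subsidy, sellers receive ps = pb + 36 for each unit, where pb is the price buyers pay.
Supply in terms of pb becomes qs = -538 + 5(pb + 36) = -358 + 5pb. Setting this equal to demand: 194 - pb = -358 + 5pb, so pb = 92.
Sellers receive ps = 92 + 36 = 128; q' = 194 − 1·92 = 102.
The subsidy expands output by 102 − 72 = 30 past the efficient level; on those units the gap between marginal cost and willingness to pay runs from 0 up to 36.
DWL = ½ × 36 × 30 = 540.

Deadweight loss = 540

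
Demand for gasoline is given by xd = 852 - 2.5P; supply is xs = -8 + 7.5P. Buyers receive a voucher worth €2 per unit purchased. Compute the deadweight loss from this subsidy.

Pre-subsidy: 852 - 2.5P = -8 + 7.5P gives P* = 86, x* = 637.
With the rebate, buyers effectively pay Pb = Ps − 2, where Ps is the price sellers receive.
Demand in terms of Ps becomes xd = 852 − 2.5(Ps − 2) = 857 - 2.5Ps. Setting this equal to supply: 857 - 2.5Ps = -8 + 7.5Ps, so Ps = 86.5.
Buyers pay Pb = 86.5 − 2 = 84.5; x' = -8 + 7.5·86.5 = 640.75.
The subsidy expands output by 640.75 − 637 = 3.75 past the efficient level; on those units the gap between marginal cost and willingness to pay runs from 0 up to 2.
DWL = ½ × 2 × 3.75 = 3.75.

Deadweight loss = €3.75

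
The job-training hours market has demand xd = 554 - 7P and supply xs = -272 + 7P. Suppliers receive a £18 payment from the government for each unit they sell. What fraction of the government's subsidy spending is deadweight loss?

Pre-subsidy: 554 - 7P = -272 + 7P gives P* = 59, x* = 141.
With the subsidy, sellers receive Ps = Pb + 18 for each unit, where Pb is the price buyers pay.
Supply in terms of Pb becomes xs = -272 + 7(Pb + 18) = -146 + 7Pb. Setting this equal to demand: 554 - 7Pb = -146 + 7Pb, so Pb = 50.
Sellers receive Ps = 50 + 18 = 68; x' = 554 − 7·50 = 204.
ΔCS = ½(141 + 204)(59 − 50) = 1552.5; ΔPS = ½(141 + 204)(68 − 59) = 1552.5.
Government spending = 18 × 204 = 3672.
DWL = ½ × 18 × (204 − 141) = 567; fraction = 567 / 3672 = 21/136.

DWL / government spending = 21/136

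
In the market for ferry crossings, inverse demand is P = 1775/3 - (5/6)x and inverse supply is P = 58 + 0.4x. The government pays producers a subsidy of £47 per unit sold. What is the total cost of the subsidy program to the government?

Government cost = 818740/37

Pre-subsidy: 1775/3 - (5/6)x = 58 + 0.4x gives x* = 16010/37 and P* = 8550/37.
With the subsidy, sellers receive Ps = Pb + 47 for each unit, where Pb is the price buyers pay.
On the curves, Pb = 1775/3 - (5/6)x and Ps = 58 + 0.4x; the wedge Ps − Pb = 47 gives 58 + 0.4x − (1775/3 - (5/6)x) = 47, so x' = 17420/37.
Then Pb = 1775/3 − (5/6)·(17420/37) = 7375/37 and Ps = 58 + 0.4·(17420/37) = 9114/37.
Government outlay = subsidy × quantity = 47 × 17420/37 = 818740/37.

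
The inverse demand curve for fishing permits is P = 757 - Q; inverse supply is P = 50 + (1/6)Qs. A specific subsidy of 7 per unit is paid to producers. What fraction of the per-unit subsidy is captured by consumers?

Consumer share = 6/7

Pre-subsidy: 757 - Q = 50 + (1/6)Q gives Q* = 606 and P* = 151.
With the subsidy, sellers receive Ps = Pb + 7 for each unit, where Pb is the price buyers pay.
On the curves, Pb = 757 - Q and Ps = 50 + (1/6)Q; the wedge Ps − Pb = 7 gives 50 + (1/6)Q − (757 - Q) = 7, so Q' = 612.
Then Pb = 757 − 1·612 = 145 and Ps = 50 + (1/6)·612 = 152.
Buyers' price falls by P* − Pb = 151 − 145 = 6; sellers' price rises by Ps − P* = 152 − 151 = 1.
So consumers capture 6/7 = 6/7 of each unit of subsidy.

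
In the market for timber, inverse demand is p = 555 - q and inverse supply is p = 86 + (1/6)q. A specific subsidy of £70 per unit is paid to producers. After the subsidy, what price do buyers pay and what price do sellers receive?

Pre-subsidy: 555 - q = 86 + (1/6)q gives q* = 402 and p* = 153.
With the subsidy, sellers receive ps = pb + 70 for each unit, where pb is the price buyers pay.
On the curves, pb = 555 - q and ps = 86 + (1/6)q; the wedge ps − pb = 70 gives 86 + (1/6)q − (555 - q) = 70, so q' = 462.
Then pb = 555 − 1·462 = 93 and ps = 86 + (1/6)·462 = 163.

Buyers pay £93; sellers receive £163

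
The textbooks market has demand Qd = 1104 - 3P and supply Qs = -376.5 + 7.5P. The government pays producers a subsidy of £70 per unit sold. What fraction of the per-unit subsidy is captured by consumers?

Consumer share = 5/7

Pre-subsidy: 1104 - 3P = -376.5 + 7.5P gives P* = 141, Q* = 681.
With the subsidy, sellers receive Ps = Pb + 70 for each unit, where Pb is the price buyers pay.
Supply in terms of Pb becomes Qs = -376.5 + 7.5(Pb + 70) = 148.5 + 7.5Pb. Setting this equal to demand: 1104 - 3Pb = 148.5 + 7.5Pb, so Pb = 91.
Sellers receive Ps = 91 + 70 = 161; Q' = 1104 − 3·91 = 831.
Buyers' price falls by P* − Pb = 141 − 91 = 50; sellers' price rises by Ps − P* = 161 − 141 = 20.
So consumers capture 50/70 = 5/7 of each unit of subsidy.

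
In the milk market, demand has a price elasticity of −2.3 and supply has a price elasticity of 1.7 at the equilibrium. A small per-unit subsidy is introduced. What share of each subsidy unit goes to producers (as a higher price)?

Producer share = 0.575

For a small subsidy around the equilibrium, the benefit split depends on the relative slopes, which at a point are proportional to the elasticities.
Buyer share = εs/(εs + |εd|) = 1.7/(1.7 + 2.3) = 0.425; seller share = |εd|/(εs + |εd|) = 0.575.
So producers capture 0.575 of the subsidy.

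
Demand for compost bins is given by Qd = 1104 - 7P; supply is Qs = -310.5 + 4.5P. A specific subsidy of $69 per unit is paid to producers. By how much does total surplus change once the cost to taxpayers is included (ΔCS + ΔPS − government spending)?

Net change in total surplus = -$6520.5

Pre-subsidy: 1104 - 7P = -310.5 + 4.5P gives P* = 123, Q* = 243.
With the subsidy, sellers receive Ps = Pb + 69 for each unit, where Pb is the price buyers pay.
Supply in terms of Pb becomes Qs = -310.5 + 4.5(Pb + 69) = 0 + 4.5Pb. Setting this equal to demand: 1104 - 7Pb = 0 + 4.5Pb, so Pb = 96.
Sellers receive Ps = 96 + 69 = 165; Q' = 1104 − 7·96 = 432.
ΔCS = ½(243 + 432)(123 − 96) = 9112.5; ΔPS = ½(243 + 432)(165 − 123) = 14175.
Government spending = 69 × 432 = 29808.
Net change = 9112.5 + 14175 − 29808 = -6520.5. The loss equals the DWL triangle ½·69·189.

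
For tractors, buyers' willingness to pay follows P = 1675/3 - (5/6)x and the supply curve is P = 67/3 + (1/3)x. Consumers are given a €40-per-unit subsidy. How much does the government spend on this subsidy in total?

Government cost = 138240/7

Pre-subsidy: 1675/3 - (5/6)x = 67/3 + (1/3)x gives x* = 3216/7 and P* = 3685/21.
With the rebate, buyers effectively pay Pb = Ps − 40, where Ps is the price sellers receive.
On the curves, Pb = 1675/3 - (5/6)x and Ps = 67/3 + (1/3)x; the wedge Ps − Pb = 40 gives 67/3 + (1/3)x − (1675/3 - (5/6)x) = 40, so x' = 3456/7.
Then Pb = 1675/3 − (5/6)·(3456/7) = 3085/21 and Ps = 67/3 + (1/3)·(3456/7) = 3925/21.
Government outlay = subsidy × quantity = 40 × 3456/7 = 138240/7.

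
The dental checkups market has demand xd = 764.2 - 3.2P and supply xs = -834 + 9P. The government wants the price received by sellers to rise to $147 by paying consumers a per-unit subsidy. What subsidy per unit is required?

Required subsidy s = $61 per unit

At a seller price of 147, quantity supplied is -834 + 9·147 = 489.
Buyers absorb 489 only when they pay Pb with 764.2 − 3.2·Pb = 489, i.e. Pb = 86.
s = Ps − Pb = 147 − 86 = 61.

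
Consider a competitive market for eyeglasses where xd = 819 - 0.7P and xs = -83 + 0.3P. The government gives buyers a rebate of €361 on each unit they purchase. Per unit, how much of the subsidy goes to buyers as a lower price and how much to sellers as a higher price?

Pre-subsidy: 819 - 0.7P = -83 + 0.3P gives P* = 902, x* = 187.6.
With the rebate, buyers effectively pay Pb = Ps − 361, where Ps is the price sellers receive.
Demand in terms of Ps becomes xd = 819 − 0.7(Ps − 361) = 1071.7 - 0.7Ps. Setting this equal to supply: 1071.7 - 0.7Ps = -83 + 0.3Ps, so Ps = 1154.7.
Buyers pay Pb = 1154.7 − 361 = 793.7; x' = -83 + 0.3·1154.7 = 263.41.
Buyers' price falls by P* − Pb = 902 − 793.7 = 108.3; sellers' price rises by Ps − P* = 1154.7 − 902 = 252.7.

Buyers gain €108.3 per unit; sellers gain €252.7 per unit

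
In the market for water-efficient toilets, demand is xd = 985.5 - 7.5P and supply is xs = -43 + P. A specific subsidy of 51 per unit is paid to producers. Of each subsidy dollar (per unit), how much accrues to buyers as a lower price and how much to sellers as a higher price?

Pre-subsidy: 985.5 - 7.5P = -43 + P gives P* = 121, x* = 78.
With the subsidy, sellers receive Ps = Pb + 51 for each unit, where Pb is the price buyers pay.
Supply in terms of Pb becomes xs = -43 + 1(Pb + 51) = 8 + Pb. Setting this equal to demand: 985.5 - 7.5Pb = 8 + Pb, so Pb = 115.
Sellers receive Ps = 115 + 51 = 166; x' = 985.5 − 7.5·115 = 123.
Buyers' price falls by P* − Pb = 121 − 115 = 6; sellers' price rises by Ps − P* = 166 − 121 = 45.

Buyers gain 6 per unit; sellers gain 45 per unit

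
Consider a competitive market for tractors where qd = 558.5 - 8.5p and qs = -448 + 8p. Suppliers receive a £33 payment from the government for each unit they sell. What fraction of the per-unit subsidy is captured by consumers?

Pre-subsidy: 558.5 - 8.5p = -448 + 8p gives p* = 61, q* = 40.
With the subsidy, sellers receive ps = pb + 33 for each unit, where pb is the price buyers pay.
Supply in terms of pb becomes qs = -448 + 8(pb + 33) = -184 + 8pb. Setting this equal to demand: 558.5 - 8.5pb = -184 + 8pb, so pb = 45.
Sellers receive ps = 45 + 33 = 78; q' = 558.5 − 8.5·45 = 176.
Buyers' price falls by p* − pb = 61 − 45 = 16; sellers' price rises by ps − p* = 78 − 61 = 17.
So consumers capture 16/33 = 16/33 of each unit of subsidy.

Consumer share = 16/33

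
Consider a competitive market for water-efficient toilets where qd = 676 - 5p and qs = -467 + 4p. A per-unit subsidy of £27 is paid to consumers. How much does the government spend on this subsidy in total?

Pre-subsidy: 676 - 5p = -467 + 4p gives p* = 127, q* = 41.
With the rebate, buyers effectively pay pb = ps − 27, where ps is the price sellers receive.
Demand in terms of ps becomes qd = 676 − 5(ps − 27) = 811 - 5ps. Setting this equal to supply: 811 - 5ps = -467 + 4ps, so ps = 142.
Buyers pay pb = 142 − 27 = 115; q' = -467 + 4·142 = 101.
Government outlay = subsidy × quantity = 27 × 101 = 2727.

Government cost = £2727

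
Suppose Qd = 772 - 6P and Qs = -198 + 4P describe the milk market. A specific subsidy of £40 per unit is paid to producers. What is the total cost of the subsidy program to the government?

Government cost = £11440

Pre-subsidy: 772 - 6P = -198 + 4P gives P* = 97, Q* = 190.
With the subsidy, sellers receive Ps = Pb + 40 for each unit, where Pb is the price buyers pay.
Supply in terms of Pb becomes Qs = -198 + 4(Pb + 40) = -38 + 4Pb. Setting this equal to demand: 772 - 6Pb = -38 + 4Pb, so Pb = 81.
Sellers receive Ps = 81 + 40 = 121; Q' = 772 − 6·81 = 286.
Government outlay = subsidy × quantity = 40 × 286 = 11440.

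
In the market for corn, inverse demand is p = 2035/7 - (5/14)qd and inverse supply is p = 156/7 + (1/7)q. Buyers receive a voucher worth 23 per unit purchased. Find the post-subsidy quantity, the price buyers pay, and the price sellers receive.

q' = 4080/7; buyers pay 4045/49; sellers receive 5172/49

Pre-subsidy: 2035/7 - (5/14)q = 156/7 + (1/7)q gives q* = 3758/7 and p* = 4850/49.
With the rebate, buyers effectively pay pb = ps − 23, where ps is the price sellers receive.
On the curves, pb = 2035/7 - (5/14)q and ps = 156/7 + (1/7)q; the wedge ps − pb = 23 gives 156/7 + (1/7)q − (2035/7 - (5/14)q) = 23, so q' = 4080/7.
Then pb = 2035/7 − (5/14)·(4080/7) = 4045/49 and ps = 156/7 + (1/7)·(4080/7) = 5172/49.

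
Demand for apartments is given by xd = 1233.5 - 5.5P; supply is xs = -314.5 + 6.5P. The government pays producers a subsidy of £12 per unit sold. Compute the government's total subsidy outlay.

Pre-subsidy: 1233.5 - 5.5P = -314.5 + 6.5P gives P* = 129, x* = 524.
With the subsidy, sellers receive Ps = Pb + 12 for each unit, where Pb is the price buyers pay.
Supply in terms of Pb becomes xs = -314.5 + 6.5(Pb + 12) = -236.5 + 6.5Pb. Setting this equal to demand: 1233.5 - 5.5Pb = -236.5 + 6.5Pb, so Pb = 122.5.
Sellers receive Ps = 122.5 + 12 = 134.5; x' = 1233.5 − 5.5·122.5 = 559.75.
Government outlay = subsidy × quantity = 12 × 559.75 = 6717.

Government cost = £6717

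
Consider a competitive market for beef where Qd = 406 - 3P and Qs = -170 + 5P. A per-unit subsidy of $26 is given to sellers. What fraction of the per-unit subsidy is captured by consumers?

Consumer share = 0.625

Pre-subsidy: 406 - 3P = -170 + 5P gives P* = 72, Q* = 190.
With the subsidy, sellers receive Ps = Pb + 26 for each unit, where Pb is the price buyers pay.
Supply in terms of Pb becomes Qs = -170 + 5(Pb + 26) = -40 + 5Pb. Setting this equal to demand: 406 - 3Pb = -40 + 5Pb, so Pb = 55.75.
Sellers receive Ps = 55.75 + 26 = 81.75; Q' = 406 − 3·55.75 = 238.75.
Buyers' price falls by P* − Pb = 72 − 55.75 = 16.25; sellers' price rises by Ps − P* = 81.75 − 72 = 9.75.
So consumers capture 16.25/26 = 0.625 of each unit of subsidy.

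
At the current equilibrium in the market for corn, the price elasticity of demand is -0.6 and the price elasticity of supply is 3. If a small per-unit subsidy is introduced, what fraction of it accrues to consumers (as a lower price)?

Consumer share = 5/6

For a small subsidy around the equilibrium, the benefit split depends on the relative slopes, which at a point are proportional to the elasticities.
Buyer share = εs/(εs + |εd|) = 3/(3 + 0.6) = 5/6; seller share = |εd|/(εs + |εd|) = 1/6.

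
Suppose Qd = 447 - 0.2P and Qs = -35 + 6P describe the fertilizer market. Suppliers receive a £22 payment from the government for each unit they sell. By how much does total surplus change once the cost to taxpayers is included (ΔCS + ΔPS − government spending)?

Net change in total surplus = -1452/31

Pre-subsidy: 447 - 0.2P = -35 + 6P gives P* = 2410/31, Q* = 13375/31.
With the subsidy, sellers receive Ps = Pb + 22 for each unit, where Pb is the price buyers pay.
Supply in terms of Pb becomes Qs = -35 + 6(Pb + 22) = 97 + 6Pb. Setting this equal to demand: 447 - 0.2Pb = 97 + 6Pb, so Pb = 1750/31.
Sellers receive Ps = 1750/31 + 22 = 2432/31; Q' = 447 − 0.2·(1750/31) = 13507/31.
ΔCS = ½(13375/31 + 13507/31)(2410/31 − 1750/31) = 8871060/961; ΔPS = ½(13375/31 + 13507/31)(2432/31 − 2410/31) = 295702/961.
Government spending = 22 × 13507/31 = 297154/31.
Net change = 8871060/961 + 295702/961 − 297154/31 = -1452/31. The loss equals the DWL triangle ½·22·132/31.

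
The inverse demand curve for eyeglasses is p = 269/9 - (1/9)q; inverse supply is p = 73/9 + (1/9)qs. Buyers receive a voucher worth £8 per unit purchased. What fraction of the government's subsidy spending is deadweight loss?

DWL / government spending = 9/67

Pre-subsidy: 269/9 - (1/9)q = 73/9 + (1/9)q gives q* = 98 and p* = 19.
With the rebate, buyers effectively pay pb = ps − 8, where ps is the price sellers receive.
On the curves, pb = 269/9 - (1/9)q and ps = 73/9 + (1/9)q; the wedge ps − pb = 8 gives 73/9 + (1/9)q − (269/9 - (1/9)q) = 8, so q' = 134.
Then pb = 269/9 − (1/9)·134 = 15 and ps = 73/9 + (1/9)·134 = 23.
ΔCS = ½(98 + 134)(19 − 15) = 464; ΔPS = ½(98 + 134)(23 − 19) = 464.
Government spending = 8 × 134 = 1072.
DWL = ½ × 8 × (134 − 98) = 144; fraction = 144 / 1072 = 9/67.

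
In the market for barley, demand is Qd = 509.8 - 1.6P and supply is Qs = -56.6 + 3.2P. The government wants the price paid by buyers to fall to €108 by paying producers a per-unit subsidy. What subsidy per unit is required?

Required subsidy s = €15 per unit

At a buyer price of 108, quantity demanded is 509.8 − 1.6·108 = 337.
Sellers supply 337 only when they receive Ps with -56.6 + 3.2·Ps = 337, i.e. Ps = 123.
s = Ps − Pb = 123 − 108 = 15.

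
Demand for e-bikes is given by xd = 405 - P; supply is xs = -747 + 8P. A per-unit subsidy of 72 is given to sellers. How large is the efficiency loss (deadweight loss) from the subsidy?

Pre-subsidy: 405 - P = -747 + 8P gives P* = 128, x* = 277.
With the subsidy, sellers receive Ps = Pb + 72 for each unit, where Pb is the price buyers pay.
Supply in terms of Pb becomes xs = -747 + 8(Pb + 72) = -171 + 8Pb. Setting this equal to demand: 405 - Pb = -171 + 8Pb, so Pb = 64.
Sellers receive Ps = 64 + 72 = 136; x' = 405 − 1·64 = 341.
The subsidy expands output by 341 − 277 = 64 past the efficient level; on those units the gap between marginal cost and willingness to pay runs from 0 up to 72.
DWL = ½ × 72 × 64 = 2304.

Deadweight loss = 2304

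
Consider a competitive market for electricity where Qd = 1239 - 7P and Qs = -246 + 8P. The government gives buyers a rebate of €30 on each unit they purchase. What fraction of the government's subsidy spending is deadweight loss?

Pre-subsidy: 1239 - 7P = -246 + 8P gives P* = 99, Q* = 546.
With the rebate, buyers effectively pay Pb = Ps − 30, where Ps is the price sellers receive.
Demand in terms of Ps becomes Qd = 1239 − 7(Ps − 30) = 1449 - 7Ps. Setting this equal to supply: 1449 - 7Ps = -246 + 8Ps, so Ps = 113.
Buyers pay Pb = 113 − 30 = 83; Q' = -246 + 8·113 = 658.
ΔCS = ½(546 + 658)(99 − 83) = 9632; ΔPS = ½(546 + 658)(113 − 99) = 8428.
Government spending = 30 × 658 = 19740.
DWL = ½ × 30 × (658 − 546) = 1680; fraction = 1680 / 19740 = 4/47.

DWL / government spending = 4/47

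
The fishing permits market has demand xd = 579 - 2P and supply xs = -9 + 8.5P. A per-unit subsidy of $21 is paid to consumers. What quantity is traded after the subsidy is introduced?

x' = 501

Pre-subsidy: 579 - 2P = -9 + 8.5P gives P* = 56, x* = 467.
With the rebate, buyers effectively pay Pb = Ps − 21, where Ps is the price sellers receive.
Demand in terms of Ps becomes xd = 579 − 2(Ps − 21) = 621 - 2Ps. Setting this equal to supply: 621 - 2Ps = -9 + 8.5Ps, so Ps = 60.
Buyers pay Pb = 60 − 21 = 39; x' = -9 + 8.5·60 = 501.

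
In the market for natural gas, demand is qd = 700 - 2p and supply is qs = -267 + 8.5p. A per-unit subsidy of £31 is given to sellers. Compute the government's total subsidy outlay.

Pre-subsidy: 700 - 2p = -267 + 8.5p gives p* = 1934/21, q* = 10832/21.
With the subsidy, sellers receive ps = pb + 31 for each unit, where pb is the price buyers pay.
Supply in terms of pb becomes qs = -267 + 8.5(pb + 31) = -3.5 + 8.5pb. Setting this equal to demand: 700 - 2pb = -3.5 + 8.5pb, so pb = 67.
Sellers receive ps = 67 + 31 = 98; q' = 700 − 2·67 = 566.
Government outlay = subsidy × quantity = 31 × 566 = 17546.

Government cost = £17546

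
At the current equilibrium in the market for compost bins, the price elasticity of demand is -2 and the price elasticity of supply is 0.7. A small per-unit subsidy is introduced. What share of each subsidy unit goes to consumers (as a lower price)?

For a small subsidy around the equilibrium, the benefit split depends on the relative slopes, which at a point are proportional to the elasticities.
Buyer share = εs/(εs + |εd|) = 0.7/(0.7 + 2) = 7/27; seller share = |εd|/(εs + |εd|) = 20/27.

Consumer share = 7/27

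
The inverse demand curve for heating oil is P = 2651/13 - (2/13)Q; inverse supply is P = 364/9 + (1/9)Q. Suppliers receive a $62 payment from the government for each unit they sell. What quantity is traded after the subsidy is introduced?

Pre-subsidy: 2651/13 - (2/13)Q = 364/9 + (1/9)Q gives Q* = 617 and P* = 109.
With the subsidy, sellers receive Ps = Pb + 62 for each unit, where Pb is the price buyers pay.
On the curves, Pb = 2651/13 - (2/13)Q and Ps = 364/9 + (1/9)Q; the wedge Ps − Pb = 62 gives 364/9 + (1/9)Q − (2651/13 - (2/13)Q) = 62, so Q' = 851.
Then Pb = 2651/13 − (2/13)·851 = 73 and Ps = 364/9 + (1/9)·851 = 135.

Q' = 851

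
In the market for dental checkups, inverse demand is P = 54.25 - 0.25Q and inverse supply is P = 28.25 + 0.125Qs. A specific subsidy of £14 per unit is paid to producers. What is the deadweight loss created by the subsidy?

Pre-subsidy: 54.25 - 0.25Q = 28.25 + 0.125Q gives Q* = 208/3 and P* = 443/12.
With the subsidy, sellers receive Ps = Pb + 14 for each unit, where Pb is the price buyers pay.
On the curves, Pb = 54.25 - 0.25Q and Ps = 28.25 + 0.125Q; the wedge Ps − Pb = 14 gives 28.25 + 0.125Q − (54.25 - 0.25Q) = 14, so Q' = 320/3.
Then Pb = 54.25 − 0.25·(320/3) = 331/12 and Ps = 28.25 + 0.125·(320/3) = 499/12.
The subsidy expands output by 320/3 − 208/3 = 112/3 past the efficient level; on those units the gap between marginal cost and willingness to pay runs from 0 up to 14.
DWL = ½ × 14 × 112/3 = 784/3.

Deadweight loss = 784/3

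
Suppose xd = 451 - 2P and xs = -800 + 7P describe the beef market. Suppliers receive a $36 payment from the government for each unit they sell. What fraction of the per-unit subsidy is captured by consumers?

Consumer share = 7/9

Pre-subsidy: 451 - 2P = -800 + 7P gives P* = 139, x* = 173.
With the subsidy, sellers receive Ps = Pb + 36 for each unit, where Pb is the price buyers pay.
Supply in terms of Pb becomes xs = -800 + 7(Pb + 36) = -548 + 7Pb. Setting this equal to demand: 451 - 2Pb = -548 + 7Pb, so Pb = 111.
Sellers receive Ps = 111 + 36 = 147; x' = 451 − 2·111 = 229.
Buyers' price falls by P* − Pb = 139 − 111 = 28; sellers' price rises by Ps − P* = 147 − 139 = 8.
So consumers capture 28/36 = 7/9 of each unit of subsidy.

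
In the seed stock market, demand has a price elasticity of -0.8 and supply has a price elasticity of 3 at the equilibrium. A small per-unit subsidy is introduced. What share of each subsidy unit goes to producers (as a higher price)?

Producer share = 4/19

For a small subsidy around the equilibrium, the benefit split depends on the relative slopes, which at a point are proportional to the elasticities.
Buyer share = εs/(εs + |εd|) = 3/(3 + 0.8) = 15/19; seller share = |εd|/(εs + |εd|) = 4/19.
So producers capture 4/19 of the subsidy.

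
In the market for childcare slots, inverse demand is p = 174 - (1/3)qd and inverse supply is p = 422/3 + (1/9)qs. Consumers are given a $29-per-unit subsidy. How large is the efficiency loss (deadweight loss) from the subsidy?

Pre-subsidy: 174 - (1/3)q = 422/3 + (1/9)q gives q* = 75 and p* = 149.
With the rebate, buyers effectively pay pb = ps − 29, where ps is the price sellers receive.
On the curves, pb = 174 - (1/3)q and ps = 422/3 + (1/9)q; the wedge ps − pb = 29 gives 422/3 + (1/9)q − (174 - (1/3)q) = 29, so q' = 140.25.
Then pb = 174 − (1/3)·140.25 = 127.25 and ps = 422/3 + (1/9)·140.25 = 156.25.
The subsidy expands output by 140.25 − 75 = 65.25 past the efficient level; on those units the gap between marginal cost and willingness to pay runs from 0 up to 29.
DWL = ½ × 29 × 65.25 = 946.125.

Deadweight loss = $946.125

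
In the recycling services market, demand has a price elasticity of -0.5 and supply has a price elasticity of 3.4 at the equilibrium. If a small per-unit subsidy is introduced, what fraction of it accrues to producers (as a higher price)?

For a small subsidy around the equilibrium, the benefit split depends on the relative slopes, which at a point are proportional to the elasticities.
Buyer share = εs/(εs + |εd|) = 3.4/(3.4 + 0.5) = 34/39; seller share = |εd|/(εs + |εd|) = 5/39.
So producers capture 5/39 of the subsidy.

Producer share = 5/39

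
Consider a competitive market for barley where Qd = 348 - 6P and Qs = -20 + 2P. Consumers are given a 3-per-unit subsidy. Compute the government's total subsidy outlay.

Pre-subsidy: 348 - 6P = -20 + 2P gives P* = 46, Q* = 72.
With the rebate, buyers effectively pay Pb = Ps − 3, where Ps is the price sellers receive.
Demand in terms of Ps becomes Qd = 348 − 6(Ps − 3) = 366 - 6Ps. Setting this equal to supply: 366 - 6Ps = -20 + 2Ps, so Ps = 48.25.
Buyers pay Pb = 48.25 − 3 = 45.25; Q' = -20 + 2·48.25 = 76.5.
Government outlay = subsidy × quantity = 3 × 76.5 = 229.5.

Government cost = 229.5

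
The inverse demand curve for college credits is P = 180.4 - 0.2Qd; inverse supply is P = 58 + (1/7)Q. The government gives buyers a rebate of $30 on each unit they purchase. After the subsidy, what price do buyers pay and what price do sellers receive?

Buyers pay $91.5; sellers receive $121.5

Pre-subsidy: 180.4 - 0.2Q = 58 + (1/7)Q gives Q* = 357 and P* = 109.
With the rebate, buyers effectively pay Pb = Ps − 30, where Ps is the price sellers receive.
On the curves, Pb = 180.4 - 0.2Q and Ps = 58 + (1/7)Q; the wedge Ps − Pb = 30 gives 58 + (1/7)Q − (180.4 - 0.2Q) = 30, so Q' = 444.5.
Then Pb = 180.4 − 0.2·444.5 = 91.5 and Ps = 58 + (1/7)·444.5 = 121.5.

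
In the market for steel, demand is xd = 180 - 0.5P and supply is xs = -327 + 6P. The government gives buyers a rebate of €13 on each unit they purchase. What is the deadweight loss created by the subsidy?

Deadweight loss = €39

Pre-subsidy: 180 - 0.5P = -327 + 6P gives P* = 78, x* = 141.
With the rebate, buyers effectively pay Pb = Ps − 13, where Ps is the price sellers receive.
Demand in terms of Ps becomes xd = 180 − 0.5(Ps − 13) = 186.5 - 0.5Ps. Setting this equal to supply: 186.5 - 0.5Ps = -327 + 6Ps, so Ps = 79.
Buyers pay Pb = 79 − 13 = 66; x' = -327 + 6·79 = 147.
The subsidy expands output by 147 − 141 = 6 past the efficient level; on those units the gap between marginal cost and willingness to pay runs from 0 up to 13.
DWL = ½ × 13 × 6 = 39.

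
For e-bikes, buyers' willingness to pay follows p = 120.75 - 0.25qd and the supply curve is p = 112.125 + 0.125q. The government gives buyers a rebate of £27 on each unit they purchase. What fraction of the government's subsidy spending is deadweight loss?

DWL / government spending = 36/95

Pre-subsidy: 120.75 - 0.25q = 112.125 + 0.125q gives q* = 23 and p* = 115.
With the rebate, buyers effectively pay pb = ps − 27, where ps is the price sellers receive.
On the curves, pb = 120.75 - 0.25q and ps = 112.125 + 0.125q; the wedge ps − pb = 27 gives 112.125 + 0.125q − (120.75 - 0.25q) = 27, so q' = 95.
Then pb = 120.75 − 0.25·95 = 97 and ps = 112.125 + 0.125·95 = 124.
ΔCS = ½(23 + 95)(115 − 97) = 1062; ΔPS = ½(23 + 95)(124 − 115) = 531.
Government spending = 27 × 95 = 2565.
DWL = ½ × 27 × (95 − 23) = 972; fraction = 972 / 2565 = 36/95.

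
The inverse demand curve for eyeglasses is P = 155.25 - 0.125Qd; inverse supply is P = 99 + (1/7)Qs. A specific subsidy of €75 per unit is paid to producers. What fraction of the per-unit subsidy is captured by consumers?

Pre-subsidy: 155.25 - 0.125Q = 99 + (1/7)Q gives Q* = 210 and P* = 129.
With the subsidy, sellers receive Ps = Pb + 75 for each unit, where Pb is the price buyers pay.
On the curves, Pb = 155.25 - 0.125Q and Ps = 99 + (1/7)Q; the wedge Ps − Pb = 75 gives 99 + (1/7)Q − (155.25 - 0.125Q) = 75, so Q' = 490.
Then Pb = 155.25 − 0.125·490 = 94 and Ps = 99 + (1/7)·490 = 169.
Buyers' price falls by P* − Pb = 129 − 94 = 35; sellers' price rises by Ps − P* = 169 − 129 = 40.
So consumers capture 35/75 = 7/15 of each unit of subsidy.

Consumer share = 7/15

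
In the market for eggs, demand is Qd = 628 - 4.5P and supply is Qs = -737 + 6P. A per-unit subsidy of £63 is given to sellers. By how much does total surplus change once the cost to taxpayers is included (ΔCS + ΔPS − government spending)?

Pre-subsidy: 628 - 4.5P = -737 + 6P gives P* = 130, Q* = 43.
With the subsidy, sellers receive Ps = Pb + 63 for each unit, where Pb is the price buyers pay.
Supply in terms of Pb becomes Qs = -737 + 6(Pb + 63) = -359 + 6Pb. Setting this equal to demand: 628 - 4.5Pb = -359 + 6Pb, so Pb = 94.
Sellers receive Ps = 94 + 63 = 157; Q' = 628 − 4.5·94 = 205.
ΔCS = ½(43 + 205)(130 − 94) = 4464; ΔPS = ½(43 + 205)(157 − 130) = 3348.
Government spending = 63 × 205 = 12915.
Net change = 4464 + 3348 − 12915 = -5103. The loss equals the DWL triangle ½·63·162.

Net change in total surplus = -£5103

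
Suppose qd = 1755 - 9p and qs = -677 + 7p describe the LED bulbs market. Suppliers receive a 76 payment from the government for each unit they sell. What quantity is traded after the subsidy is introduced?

q' = 686.25

Pre-subsidy: 1755 - 9p = -677 + 7p gives p* = 152, q* = 387.
With the subsidy, sellers receive ps = pb + 76 for each unit, where pb is the price buyers pay.
Supply in terms of pb becomes qs = -677 + 7(pb + 76) = -145 + 7pb. Setting this equal to demand: 1755 - 9pb = -145 + 7pb, so pb = 118.75.
Sellers receive ps = 118.75 + 76 = 194.75; q' = 1755 − 9·118.75 = 686.25.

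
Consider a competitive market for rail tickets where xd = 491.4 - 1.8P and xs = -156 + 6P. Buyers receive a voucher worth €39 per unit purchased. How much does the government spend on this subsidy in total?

Government cost = €15444

Pre-subsidy: 491.4 - 1.8P = -156 + 6P gives P* = 83, x* = 342.
With the rebate, buyers effectively pay Pb = Ps − 39, where Ps is the price sellers receive.
Demand in terms of Ps becomes xd = 491.4 − 1.8(Ps − 39) = 561.6 - 1.8Ps. Setting this equal to supply: 561.6 - 1.8Ps = -156 + 6Ps, so Ps = 92.
Buyers pay Pb = 92 − 39 = 53; x' = -156 + 6·92 = 396.
Government outlay = subsidy × quantity = 39 × 396 = 15444.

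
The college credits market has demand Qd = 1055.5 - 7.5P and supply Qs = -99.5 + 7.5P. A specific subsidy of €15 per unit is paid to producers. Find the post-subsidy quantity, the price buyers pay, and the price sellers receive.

Pre-subsidy: 1055.5 - 7.5P = -99.5 + 7.5P gives P* = 77, Q* = 478.
With the subsidy, sellers receive Ps = Pb + 15 for each unit, where Pb is the price buyers pay.
Supply in terms of Pb becomes Qs = -99.5 + 7.5(Pb + 15) = 13 + 7.5Pb. Setting this equal to demand: 1055.5 - 7.5Pb = 13 + 7.5Pb, so Pb = 69.5.
Sellers receive Ps = 69.5 + 15 = 84.5; Q' = 1055.5 − 7.5·69.5 = 534.25.

Q' = 534.25; buyers pay €69.5; sellers receive €84.5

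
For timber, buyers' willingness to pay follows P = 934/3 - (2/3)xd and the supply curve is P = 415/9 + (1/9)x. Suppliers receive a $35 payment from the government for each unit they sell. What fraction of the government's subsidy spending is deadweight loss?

DWL / government spending = 45/772

Pre-subsidy: 934/3 - (2/3)x = 415/9 + (1/9)x gives x* = 341 and P* = 84.
With the subsidy, sellers receive Ps = Pb + 35 for each unit, where Pb is the price buyers pay.
On the curves, Pb = 934/3 - (2/3)x and Ps = 415/9 + (1/9)x; the wedge Ps − Pb = 35 gives 415/9 + (1/9)x − (934/3 - (2/3)x) = 35, so x' = 386.
Then Pb = 934/3 − (2/3)·386 = 54 and Ps = 415/9 + (1/9)·386 = 89.
ΔCS = ½(341 + 386)(84 − 54) = 10905; ΔPS = ½(341 + 386)(89 − 84) = 1817.5.
Government spending = 35 × 386 = 13510.
DWL = ½ × 35 × (386 − 341) = 787.5; fraction = 787.5 / 13510 = 45/772.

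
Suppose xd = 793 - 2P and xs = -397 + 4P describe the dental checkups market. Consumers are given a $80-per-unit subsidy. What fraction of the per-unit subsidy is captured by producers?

Pre-subsidy: 793 - 2P = -397 + 4P gives P* = 595/3, x* = 1189/3.
With the rebate, buyers effectively pay Pb = Ps − 80, where Ps is the price sellers receive.
Demand in terms of Ps becomes xd = 793 − 2(Ps − 80) = 953 - 2Ps. Setting this equal to supply: 953 - 2Ps = -397 + 4Ps, so Ps = 225.
Buyers pay Pb = 225 − 80 = 145; x' = -397 + 4·225 = 503.
Buyers' price falls by P* − Pb = 595/3 − 145 = 160/3; sellers' price rises by Ps − P* = 225 − 595/3 = 80/3.
So producers capture (80/3)/80 = 1/3 of each unit of subsidy.

Producer share = 1/3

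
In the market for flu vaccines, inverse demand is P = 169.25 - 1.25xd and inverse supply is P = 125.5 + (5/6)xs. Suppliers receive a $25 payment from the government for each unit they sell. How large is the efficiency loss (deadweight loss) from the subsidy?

Pre-subsidy: 169.25 - 1.25x = 125.5 + (5/6)x gives x* = 21 and P* = 143.
With the subsidy, sellers receive Ps = Pb + 25 for each unit, where Pb is the price buyers pay.
On the curves, Pb = 169.25 - 1.25x and Ps = 125.5 + (5/6)x; the wedge Ps − Pb = 25 gives 125.5 + (5/6)x − (169.25 - 1.25x) = 25, so x' = 33.
Then Pb = 169.25 − 1.25·33 = 128 and Ps = 125.5 + (5/6)·33 = 153.
The subsidy expands output by 33 − 21 = 12 past the efficient level; on those units the gap between marginal cost and willingness to pay runs from 0 up to 25.
DWL = ½ × 25 × 12 = 150.

Deadweight loss = $150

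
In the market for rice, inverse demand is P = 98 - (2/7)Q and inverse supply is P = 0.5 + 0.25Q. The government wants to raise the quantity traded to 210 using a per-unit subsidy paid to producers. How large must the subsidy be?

At Q = 210, from the demand curve buyers pay Pb = 98 − (2/7)·210 = 38; from the supply curve sellers need Ps = 0.5 + 0.25·210 = 53.
The subsidy must fill the gap: s = Ps − Pb = 53 − 38 = 15.

Required subsidy s = 15 per unit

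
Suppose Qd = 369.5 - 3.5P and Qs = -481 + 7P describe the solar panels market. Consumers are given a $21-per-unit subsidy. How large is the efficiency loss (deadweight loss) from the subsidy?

Pre-subsidy: 369.5 - 3.5P = -481 + 7P gives P* = 81, Q* = 86.
With the rebate, buyers effectively pay Pb = Ps − 21, where Ps is the price sellers receive.
Demand in terms of Ps becomes Qd = 369.5 − 3.5(Ps − 21) = 443 - 3.5Ps. Setting this equal to supply: 443 - 3.5Ps = -481 + 7Ps, so Ps = 88.
Buyers pay Pb = 88 − 21 = 67; Q' = -481 + 7·88 = 135.
The subsidy expands output by 135 − 86 = 49 past the efficient level; on those units the gap between marginal cost and willingness to pay runs from 0 up to 21.
DWL = ½ × 21 × 49 = 514.5.

Deadweight loss = $514.5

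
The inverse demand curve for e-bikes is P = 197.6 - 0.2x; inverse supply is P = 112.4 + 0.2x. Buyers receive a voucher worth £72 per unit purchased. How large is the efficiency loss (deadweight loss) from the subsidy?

Pre-subsidy: 197.6 - 0.2x = 112.4 + 0.2x gives x* = 213 and P* = 155.
With the rebate, buyers effectively pay Pb = Ps − 72, where Ps is the price sellers receive.
On the curves, Pb = 197.6 - 0.2x and Ps = 112.4 + 0.2x; the wedge Ps − Pb = 72 gives 112.4 + 0.2x − (197.6 - 0.2x) = 72, so x' = 393.
Then Pb = 197.6 − 0.2·393 = 119 and Ps = 112.4 + 0.2·393 = 191.
The subsidy expands output by 393 − 213 = 180 past the efficient level; on those units the gap between marginal cost and willingness to pay runs from 0 up to 72.
DWL = ½ × 72 × 180 = 6480.

Deadweight loss = £6480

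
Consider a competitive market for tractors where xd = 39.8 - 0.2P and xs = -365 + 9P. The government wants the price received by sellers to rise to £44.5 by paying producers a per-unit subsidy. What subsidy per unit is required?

Required subsidy s = £23 per unit

At a seller price of 44.5, quantity supplied is -365 + 9·44.5 = 35.5.
Buyers absorb 35.5 only when they pay Pb with 39.8 − 0.2·Pb = 35.5, i.e. Pb = 21.5.
s = Ps − Pb = 44.5 − 21.5 = 23.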